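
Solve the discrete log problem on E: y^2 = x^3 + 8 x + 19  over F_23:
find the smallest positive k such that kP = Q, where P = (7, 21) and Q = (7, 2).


Enumerate multiples of P until we hit Q = (7, 2):
  1P = (7, 21)
  2P = (17, 10)
  3P = (17, 13)
  4P = (7, 2)
Match found at i = 4.

k = 4


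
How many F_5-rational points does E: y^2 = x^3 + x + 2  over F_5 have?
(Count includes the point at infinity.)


For each x in F_5, count y with y^2 = x^3 + 1 x + 2 mod 5:
  x = 1: RHS = 4, y in [2, 3]  -> 2 point(s)
  x = 4: RHS = 0, y in [0]  -> 1 point(s)
Affine points: 3. Add the point at infinity: total = 4.

#E(F_5) = 4


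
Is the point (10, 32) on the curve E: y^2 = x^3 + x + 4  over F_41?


Check whether y^2 = x^3 + 1 x + 4 (mod 41) for (x, y) = (10, 32).
LHS: y^2 = 32^2 mod 41 = 40
RHS: x^3 + 1 x + 4 = 10^3 + 1*10 + 4 mod 41 = 30
LHS != RHS

No, not on the curve


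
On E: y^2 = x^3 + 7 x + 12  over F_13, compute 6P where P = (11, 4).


k = 6 = 110_2 (binary, LSB first: 011)
Double-and-add from P = (11, 4):
  bit 0 = 0: acc unchanged = O
  bit 1 = 1: acc = O + (7, 12) = (7, 12)
  bit 2 = 1: acc = (7, 12) + (0, 8) = (5, 4)

6P = (5, 4)


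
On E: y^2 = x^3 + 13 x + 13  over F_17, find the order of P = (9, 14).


Compute successive multiples of P until we hit O:
  1P = (9, 14)
  2P = (8, 0)
  3P = (9, 3)
  4P = O

ord(P) = 4


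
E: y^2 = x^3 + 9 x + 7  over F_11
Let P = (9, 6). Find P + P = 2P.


Doubling: s = (3 x1^2 + a) / (2 y1)
s = (3*9^2 + 9) / (2*6) mod 11 = 10
x3 = s^2 - 2 x1 mod 11 = 10^2 - 2*9 = 5
y3 = s (x1 - x3) - y1 mod 11 = 10 * (9 - 5) - 6 = 1

2P = (5, 1)


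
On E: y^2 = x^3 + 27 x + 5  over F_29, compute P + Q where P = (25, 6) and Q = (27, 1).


P != Q, so use the chord formula.
s = (y2 - y1) / (x2 - x1) = (24) / (2) mod 29 = 12
x3 = s^2 - x1 - x2 mod 29 = 12^2 - 25 - 27 = 5
y3 = s (x1 - x3) - y1 mod 29 = 12 * (25 - 5) - 6 = 2

P + Q = (5, 2)


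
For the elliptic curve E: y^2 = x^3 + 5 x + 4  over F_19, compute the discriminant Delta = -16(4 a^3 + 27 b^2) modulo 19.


4 a^3 + 27 b^2 = 4*5^3 + 27*4^2 = 500 + 432 = 932
Delta = -16 * (932) = -14912
Delta mod 19 = 3

Delta = 3 (mod 19)


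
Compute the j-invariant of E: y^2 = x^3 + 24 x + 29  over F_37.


Delta = -16(4 a^3 + 27 b^2) mod 37 = 36
-1728 * (4 a)^3 = -1728 * (4*24)^3 mod 37 = 23
j = 23 * 36^(-1) mod 37 = 14

j = 14 (mod 37)


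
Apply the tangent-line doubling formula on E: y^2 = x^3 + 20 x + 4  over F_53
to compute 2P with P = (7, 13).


Doubling: s = (3 x1^2 + a) / (2 y1)
s = (3*7^2 + 20) / (2*13) mod 53 = 37
x3 = s^2 - 2 x1 mod 53 = 37^2 - 2*7 = 30
y3 = s (x1 - x3) - y1 mod 53 = 37 * (7 - 30) - 13 = 37

2P = (30, 37)


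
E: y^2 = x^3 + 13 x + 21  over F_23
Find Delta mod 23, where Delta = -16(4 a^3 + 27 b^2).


4 a^3 + 27 b^2 = 4*13^3 + 27*21^2 = 8788 + 11907 = 20695
Delta = -16 * (20695) = -331120
Delta mod 23 = 11

Delta = 11 (mod 23)


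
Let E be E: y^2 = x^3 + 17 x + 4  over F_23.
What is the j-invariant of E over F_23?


Delta = -16(4 a^3 + 27 b^2) mod 23 = 12
-1728 * (4 a)^3 = -1728 * (4*17)^3 mod 23 = 3
j = 3 * 12^(-1) mod 23 = 6

j = 6 (mod 23)


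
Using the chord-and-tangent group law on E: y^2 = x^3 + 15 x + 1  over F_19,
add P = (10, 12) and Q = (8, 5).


P != Q, so use the chord formula.
s = (y2 - y1) / (x2 - x1) = (12) / (17) mod 19 = 13
x3 = s^2 - x1 - x2 mod 19 = 13^2 - 10 - 8 = 18
y3 = s (x1 - x3) - y1 mod 19 = 13 * (10 - 18) - 12 = 17

P + Q = (18, 17)


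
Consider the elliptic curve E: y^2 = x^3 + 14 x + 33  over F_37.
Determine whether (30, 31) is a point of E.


Check whether y^2 = x^3 + 14 x + 33 (mod 37) for (x, y) = (30, 31).
LHS: y^2 = 31^2 mod 37 = 36
RHS: x^3 + 14 x + 33 = 30^3 + 14*30 + 33 mod 37 = 36
LHS = RHS

Yes, on the curve


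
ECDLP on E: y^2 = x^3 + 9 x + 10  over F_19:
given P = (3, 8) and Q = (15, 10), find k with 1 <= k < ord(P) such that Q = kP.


Enumerate multiples of P until we hit Q = (15, 10):
  1P = (3, 8)
  2P = (5, 16)
  3P = (8, 10)
  4P = (15, 10)
Match found at i = 4.

k = 4


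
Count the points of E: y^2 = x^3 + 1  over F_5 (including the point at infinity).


For each x in F_5, count y with y^2 = x^3 + 0 x + 1 mod 5:
  x = 0: RHS = 1, y in [1, 4]  -> 2 point(s)
  x = 2: RHS = 4, y in [2, 3]  -> 2 point(s)
  x = 4: RHS = 0, y in [0]  -> 1 point(s)
Affine points: 5. Add the point at infinity: total = 6.

#E(F_5) = 6


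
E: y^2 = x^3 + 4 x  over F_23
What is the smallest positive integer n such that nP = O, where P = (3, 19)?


Compute successive multiples of P until we hit O:
  1P = (3, 19)
  2P = (18, 19)
  3P = (2, 4)
  4P = (13, 15)
  5P = (9, 11)
  6P = (0, 0)
  7P = (9, 12)
  8P = (13, 8)
  ... (continuing to 12P)
  12P = O

ord(P) = 12


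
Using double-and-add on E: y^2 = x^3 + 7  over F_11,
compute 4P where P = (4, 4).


k = 4 = 100_2 (binary, LSB first: 001)
Double-and-add from P = (4, 4):
  bit 0 = 0: acc unchanged = O
  bit 1 = 0: acc unchanged = O
  bit 2 = 1: acc = O + (3, 10) = (3, 10)

4P = (3, 10)


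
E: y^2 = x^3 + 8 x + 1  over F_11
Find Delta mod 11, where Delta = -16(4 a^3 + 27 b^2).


4 a^3 + 27 b^2 = 4*8^3 + 27*1^2 = 2048 + 27 = 2075
Delta = -16 * (2075) = -33200
Delta mod 11 = 9

Delta = 9 (mod 11)


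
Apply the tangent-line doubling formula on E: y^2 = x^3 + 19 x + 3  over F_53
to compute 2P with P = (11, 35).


Doubling: s = (3 x1^2 + a) / (2 y1)
s = (3*11^2 + 19) / (2*35) mod 53 = 10
x3 = s^2 - 2 x1 mod 53 = 10^2 - 2*11 = 25
y3 = s (x1 - x3) - y1 mod 53 = 10 * (11 - 25) - 35 = 37

2P = (25, 37)


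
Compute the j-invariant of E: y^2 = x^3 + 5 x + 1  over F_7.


Delta = -16(4 a^3 + 27 b^2) mod 7 = 3
-1728 * (4 a)^3 = -1728 * (4*5)^3 mod 7 = 6
j = 6 * 3^(-1) mod 7 = 2

j = 2 (mod 7)


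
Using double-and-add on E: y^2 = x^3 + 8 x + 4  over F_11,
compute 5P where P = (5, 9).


k = 5 = 101_2 (binary, LSB first: 101)
Double-and-add from P = (5, 9):
  bit 0 = 1: acc = O + (5, 9) = (5, 9)
  bit 1 = 0: acc unchanged = (5, 9)
  bit 2 = 1: acc = (5, 9) + (4, 10) = (3, 0)

5P = (3, 0)


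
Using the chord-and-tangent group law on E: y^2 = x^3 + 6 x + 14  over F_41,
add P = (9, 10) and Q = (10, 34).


P != Q, so use the chord formula.
s = (y2 - y1) / (x2 - x1) = (24) / (1) mod 41 = 24
x3 = s^2 - x1 - x2 mod 41 = 24^2 - 9 - 10 = 24
y3 = s (x1 - x3) - y1 mod 41 = 24 * (9 - 24) - 10 = 40

P + Q = (24, 40)


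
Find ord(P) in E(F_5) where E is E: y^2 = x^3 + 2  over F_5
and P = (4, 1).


Compute successive multiples of P until we hit O:
  1P = (4, 1)
  2P = (3, 3)
  3P = (2, 0)
  4P = (3, 2)
  5P = (4, 4)
  6P = O

ord(P) = 6


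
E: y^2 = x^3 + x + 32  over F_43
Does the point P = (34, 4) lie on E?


Check whether y^2 = x^3 + 1 x + 32 (mod 43) for (x, y) = (34, 4).
LHS: y^2 = 4^2 mod 43 = 16
RHS: x^3 + 1 x + 32 = 34^3 + 1*34 + 32 mod 43 = 25
LHS != RHS

No, not on the curve


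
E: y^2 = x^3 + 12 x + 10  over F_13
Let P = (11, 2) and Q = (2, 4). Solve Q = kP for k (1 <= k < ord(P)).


Enumerate multiples of P until we hit Q = (2, 4):
  1P = (11, 2)
  2P = (1, 6)
  3P = (10, 8)
  4P = (2, 9)
  5P = (12, 6)
  6P = (6, 5)
  7P = (0, 7)
  8P = (5, 0)
  9P = (0, 6)
  10P = (6, 8)
  11P = (12, 7)
  12P = (2, 4)
Match found at i = 12.

k = 12


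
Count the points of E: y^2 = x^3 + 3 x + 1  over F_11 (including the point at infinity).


For each x in F_11, count y with y^2 = x^3 + 3 x + 1 mod 11:
  x = 0: RHS = 1, y in [1, 10]  -> 2 point(s)
  x = 1: RHS = 5, y in [4, 7]  -> 2 point(s)
  x = 2: RHS = 4, y in [2, 9]  -> 2 point(s)
  x = 3: RHS = 4, y in [2, 9]  -> 2 point(s)
  x = 4: RHS = 0, y in [0]  -> 1 point(s)
  x = 5: RHS = 9, y in [3, 8]  -> 2 point(s)
  x = 6: RHS = 4, y in [2, 9]  -> 2 point(s)
  x = 8: RHS = 9, y in [3, 8]  -> 2 point(s)
  x = 9: RHS = 9, y in [3, 8]  -> 2 point(s)
Affine points: 17. Add the point at infinity: total = 18.

#E(F_11) = 18


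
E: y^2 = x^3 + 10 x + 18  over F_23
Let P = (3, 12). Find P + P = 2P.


Doubling: s = (3 x1^2 + a) / (2 y1)
s = (3*3^2 + 10) / (2*12) mod 23 = 14
x3 = s^2 - 2 x1 mod 23 = 14^2 - 2*3 = 6
y3 = s (x1 - x3) - y1 mod 23 = 14 * (3 - 6) - 12 = 15

2P = (6, 15)


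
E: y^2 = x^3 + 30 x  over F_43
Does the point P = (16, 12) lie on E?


Check whether y^2 = x^3 + 30 x + 0 (mod 43) for (x, y) = (16, 12).
LHS: y^2 = 12^2 mod 43 = 15
RHS: x^3 + 30 x + 0 = 16^3 + 30*16 + 0 mod 43 = 18
LHS != RHS

No, not on the curve


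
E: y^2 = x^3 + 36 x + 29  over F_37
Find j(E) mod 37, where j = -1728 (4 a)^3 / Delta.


Delta = -16(4 a^3 + 27 b^2) mod 37 = 18
-1728 * (4 a)^3 = -1728 * (4*36)^3 mod 37 = 36
j = 36 * 18^(-1) mod 37 = 2

j = 2 (mod 37)


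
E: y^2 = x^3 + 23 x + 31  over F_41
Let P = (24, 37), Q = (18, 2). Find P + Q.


P != Q, so use the chord formula.
s = (y2 - y1) / (x2 - x1) = (6) / (35) mod 41 = 40
x3 = s^2 - x1 - x2 mod 41 = 40^2 - 24 - 18 = 0
y3 = s (x1 - x3) - y1 mod 41 = 40 * (24 - 0) - 37 = 21

P + Q = (0, 21)


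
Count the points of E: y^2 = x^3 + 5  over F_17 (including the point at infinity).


For each x in F_17, count y with y^2 = x^3 + 0 x + 5 mod 17:
  x = 2: RHS = 13, y in [8, 9]  -> 2 point(s)
  x = 3: RHS = 15, y in [7, 10]  -> 2 point(s)
  x = 4: RHS = 1, y in [1, 16]  -> 2 point(s)
  x = 6: RHS = 0, y in [0]  -> 1 point(s)
  x = 7: RHS = 8, y in [5, 12]  -> 2 point(s)
  x = 10: RHS = 2, y in [6, 11]  -> 2 point(s)
  x = 12: RHS = 16, y in [4, 13]  -> 2 point(s)
  x = 13: RHS = 9, y in [3, 14]  -> 2 point(s)
  x = 16: RHS = 4, y in [2, 15]  -> 2 point(s)
Affine points: 17. Add the point at infinity: total = 18.

#E(F_17) = 18


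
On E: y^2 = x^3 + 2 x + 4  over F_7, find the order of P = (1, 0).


Compute successive multiples of P until we hit O:
  1P = (1, 0)
  2P = O

ord(P) = 2


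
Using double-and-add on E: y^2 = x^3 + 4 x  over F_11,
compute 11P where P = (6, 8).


k = 11 = 1011_2 (binary, LSB first: 1101)
Double-and-add from P = (6, 8):
  bit 0 = 1: acc = O + (6, 8) = (6, 8)
  bit 1 = 1: acc = (6, 8) + (4, 6) = (2, 7)
  bit 2 = 0: acc unchanged = (2, 7)
  bit 3 = 1: acc = (2, 7) + (1, 4) = (6, 3)

11P = (6, 3)


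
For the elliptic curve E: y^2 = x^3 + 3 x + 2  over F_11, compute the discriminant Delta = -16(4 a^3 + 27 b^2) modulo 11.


4 a^3 + 27 b^2 = 4*3^3 + 27*2^2 = 108 + 108 = 216
Delta = -16 * (216) = -3456
Delta mod 11 = 9

Delta = 9 (mod 11)


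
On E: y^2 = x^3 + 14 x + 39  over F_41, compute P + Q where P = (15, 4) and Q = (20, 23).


P != Q, so use the chord formula.
s = (y2 - y1) / (x2 - x1) = (19) / (5) mod 41 = 12
x3 = s^2 - x1 - x2 mod 41 = 12^2 - 15 - 20 = 27
y3 = s (x1 - x3) - y1 mod 41 = 12 * (15 - 27) - 4 = 16

P + Q = (27, 16)


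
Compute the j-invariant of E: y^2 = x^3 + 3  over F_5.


Delta = -16(4 a^3 + 27 b^2) mod 5 = 2
-1728 * (4 a)^3 = -1728 * (4*0)^3 mod 5 = 0
j = 0 * 2^(-1) mod 5 = 0

j = 0 (mod 5)


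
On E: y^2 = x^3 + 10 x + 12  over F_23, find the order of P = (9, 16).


Compute successive multiples of P until we hit O:
  1P = (9, 16)
  2P = (5, 7)
  3P = (4, 1)
  4P = (19, 0)
  5P = (4, 22)
  6P = (5, 16)
  7P = (9, 7)
  8P = O

ord(P) = 8


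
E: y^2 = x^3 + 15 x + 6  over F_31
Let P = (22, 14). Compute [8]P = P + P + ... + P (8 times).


k = 8 = 1000_2 (binary, LSB first: 0001)
Double-and-add from P = (22, 14):
  bit 0 = 0: acc unchanged = O
  bit 1 = 0: acc unchanged = O
  bit 2 = 0: acc unchanged = O
  bit 3 = 1: acc = O + (23, 5) = (23, 5)

8P = (23, 5)


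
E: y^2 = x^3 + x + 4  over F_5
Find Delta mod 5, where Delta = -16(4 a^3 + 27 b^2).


4 a^3 + 27 b^2 = 4*1^3 + 27*4^2 = 4 + 432 = 436
Delta = -16 * (436) = -6976
Delta mod 5 = 4

Delta = 4 (mod 5)


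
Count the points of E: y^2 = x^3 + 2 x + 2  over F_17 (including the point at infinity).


For each x in F_17, count y with y^2 = x^3 + 2 x + 2 mod 17:
  x = 0: RHS = 2, y in [6, 11]  -> 2 point(s)
  x = 3: RHS = 1, y in [1, 16]  -> 2 point(s)
  x = 5: RHS = 1, y in [1, 16]  -> 2 point(s)
  x = 6: RHS = 9, y in [3, 14]  -> 2 point(s)
  x = 7: RHS = 2, y in [6, 11]  -> 2 point(s)
  x = 9: RHS = 1, y in [1, 16]  -> 2 point(s)
  x = 10: RHS = 2, y in [6, 11]  -> 2 point(s)
  x = 13: RHS = 15, y in [7, 10]  -> 2 point(s)
  x = 16: RHS = 16, y in [4, 13]  -> 2 point(s)
Affine points: 18. Add the point at infinity: total = 19.

#E(F_17) = 19


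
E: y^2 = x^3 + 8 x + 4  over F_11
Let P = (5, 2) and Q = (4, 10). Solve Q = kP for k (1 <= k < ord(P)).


Enumerate multiples of P until we hit Q = (4, 10):
  1P = (5, 2)
  2P = (6, 2)
  3P = (0, 9)
  4P = (4, 1)
  5P = (3, 0)
  6P = (4, 10)
Match found at i = 6.

k = 6


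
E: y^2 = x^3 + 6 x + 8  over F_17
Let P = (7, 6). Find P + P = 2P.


Doubling: s = (3 x1^2 + a) / (2 y1)
s = (3*7^2 + 6) / (2*6) mod 17 = 0
x3 = s^2 - 2 x1 mod 17 = 0^2 - 2*7 = 3
y3 = s (x1 - x3) - y1 mod 17 = 0 * (7 - 3) - 6 = 11

2P = (3, 11)


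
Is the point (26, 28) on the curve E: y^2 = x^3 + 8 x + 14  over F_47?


Check whether y^2 = x^3 + 8 x + 14 (mod 47) for (x, y) = (26, 28).
LHS: y^2 = 28^2 mod 47 = 32
RHS: x^3 + 8 x + 14 = 26^3 + 8*26 + 14 mod 47 = 32
LHS = RHS

Yes, on the curve


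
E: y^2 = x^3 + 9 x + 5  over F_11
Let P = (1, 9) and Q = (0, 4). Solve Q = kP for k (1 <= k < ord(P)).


Enumerate multiples of P until we hit Q = (0, 4):
  1P = (1, 9)
  2P = (7, 9)
  3P = (3, 2)
  4P = (0, 4)
Match found at i = 4.

k = 4


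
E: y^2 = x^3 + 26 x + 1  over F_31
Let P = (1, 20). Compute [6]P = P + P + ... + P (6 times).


k = 6 = 110_2 (binary, LSB first: 011)
Double-and-add from P = (1, 20):
  bit 0 = 0: acc unchanged = O
  bit 1 = 1: acc = O + (8, 16) = (8, 16)
  bit 2 = 1: acc = (8, 16) + (16, 7) = (1, 11)

6P = (1, 11)


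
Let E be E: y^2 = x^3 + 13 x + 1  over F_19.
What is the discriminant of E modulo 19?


4 a^3 + 27 b^2 = 4*13^3 + 27*1^2 = 8788 + 27 = 8815
Delta = -16 * (8815) = -141040
Delta mod 19 = 16

Delta = 16 (mod 19)


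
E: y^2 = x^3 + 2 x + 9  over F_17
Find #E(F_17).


For each x in F_17, count y with y^2 = x^3 + 2 x + 9 mod 17:
  x = 0: RHS = 9, y in [3, 14]  -> 2 point(s)
  x = 2: RHS = 4, y in [2, 15]  -> 2 point(s)
  x = 3: RHS = 8, y in [5, 12]  -> 2 point(s)
  x = 4: RHS = 13, y in [8, 9]  -> 2 point(s)
  x = 5: RHS = 8, y in [5, 12]  -> 2 point(s)
  x = 6: RHS = 16, y in [4, 13]  -> 2 point(s)
  x = 7: RHS = 9, y in [3, 14]  -> 2 point(s)
  x = 9: RHS = 8, y in [5, 12]  -> 2 point(s)
  x = 10: RHS = 9, y in [3, 14]  -> 2 point(s)
  x = 11: RHS = 2, y in [6, 11]  -> 2 point(s)
Affine points: 20. Add the point at infinity: total = 21.

#E(F_17) = 21


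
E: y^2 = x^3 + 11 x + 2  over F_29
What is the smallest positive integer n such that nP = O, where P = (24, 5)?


Compute successive multiples of P until we hit O:
  1P = (24, 5)
  2P = (19, 9)
  3P = (11, 2)
  4P = (27, 1)
  5P = (12, 8)
  6P = (13, 14)
  7P = (14, 0)
  8P = (13, 15)
  ... (continuing to 14P)
  14P = O

ord(P) = 14


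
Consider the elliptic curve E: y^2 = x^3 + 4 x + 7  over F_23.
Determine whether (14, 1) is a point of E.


Check whether y^2 = x^3 + 4 x + 7 (mod 23) for (x, y) = (14, 1).
LHS: y^2 = 1^2 mod 23 = 1
RHS: x^3 + 4 x + 7 = 14^3 + 4*14 + 7 mod 23 = 1
LHS = RHS

Yes, on the curve


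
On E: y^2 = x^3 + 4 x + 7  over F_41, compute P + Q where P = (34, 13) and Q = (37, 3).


P != Q, so use the chord formula.
s = (y2 - y1) / (x2 - x1) = (31) / (3) mod 41 = 24
x3 = s^2 - x1 - x2 mod 41 = 24^2 - 34 - 37 = 13
y3 = s (x1 - x3) - y1 mod 41 = 24 * (34 - 13) - 13 = 40

P + Q = (13, 40)


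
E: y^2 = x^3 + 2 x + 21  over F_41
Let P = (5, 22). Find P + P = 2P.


Doubling: s = (3 x1^2 + a) / (2 y1)
s = (3*5^2 + 2) / (2*22) mod 41 = 12
x3 = s^2 - 2 x1 mod 41 = 12^2 - 2*5 = 11
y3 = s (x1 - x3) - y1 mod 41 = 12 * (5 - 11) - 22 = 29

2P = (11, 29)


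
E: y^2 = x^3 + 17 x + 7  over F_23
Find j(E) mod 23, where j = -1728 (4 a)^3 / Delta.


Delta = -16(4 a^3 + 27 b^2) mod 23 = 16
-1728 * (4 a)^3 = -1728 * (4*17)^3 mod 23 = 3
j = 3 * 16^(-1) mod 23 = 16

j = 16 (mod 23)


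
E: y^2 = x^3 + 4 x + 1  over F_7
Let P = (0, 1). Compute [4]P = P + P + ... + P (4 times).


k = 4 = 100_2 (binary, LSB first: 001)
Double-and-add from P = (0, 1):
  bit 0 = 0: acc unchanged = O
  bit 1 = 0: acc unchanged = O
  bit 2 = 1: acc = O + (0, 6) = (0, 6)

4P = (0, 6)


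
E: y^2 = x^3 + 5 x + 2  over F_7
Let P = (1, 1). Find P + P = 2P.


Doubling: s = (3 x1^2 + a) / (2 y1)
s = (3*1^2 + 5) / (2*1) mod 7 = 4
x3 = s^2 - 2 x1 mod 7 = 4^2 - 2*1 = 0
y3 = s (x1 - x3) - y1 mod 7 = 4 * (1 - 0) - 1 = 3

2P = (0, 3)


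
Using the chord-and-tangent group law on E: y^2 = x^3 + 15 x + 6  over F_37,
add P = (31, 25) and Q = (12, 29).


P != Q, so use the chord formula.
s = (y2 - y1) / (x2 - x1) = (4) / (18) mod 37 = 29
x3 = s^2 - x1 - x2 mod 37 = 29^2 - 31 - 12 = 21
y3 = s (x1 - x3) - y1 mod 37 = 29 * (31 - 21) - 25 = 6

P + Q = (21, 6)


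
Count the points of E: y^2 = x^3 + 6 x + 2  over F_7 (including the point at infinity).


For each x in F_7, count y with y^2 = x^3 + 6 x + 2 mod 7:
  x = 0: RHS = 2, y in [3, 4]  -> 2 point(s)
  x = 1: RHS = 2, y in [3, 4]  -> 2 point(s)
  x = 2: RHS = 1, y in [1, 6]  -> 2 point(s)
  x = 6: RHS = 2, y in [3, 4]  -> 2 point(s)
Affine points: 8. Add the point at infinity: total = 9.

#E(F_7) = 9


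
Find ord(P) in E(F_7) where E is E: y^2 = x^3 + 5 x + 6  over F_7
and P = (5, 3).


Compute successive multiples of P until we hit O:
  1P = (5, 3)
  2P = (6, 0)
  3P = (5, 4)
  4P = O

ord(P) = 4


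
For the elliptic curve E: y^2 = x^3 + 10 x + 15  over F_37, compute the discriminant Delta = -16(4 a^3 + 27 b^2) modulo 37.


4 a^3 + 27 b^2 = 4*10^3 + 27*15^2 = 4000 + 6075 = 10075
Delta = -16 * (10075) = -161200
Delta mod 37 = 9

Delta = 9 (mod 37)


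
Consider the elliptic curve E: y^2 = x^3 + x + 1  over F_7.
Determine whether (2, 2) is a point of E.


Check whether y^2 = x^3 + 1 x + 1 (mod 7) for (x, y) = (2, 2).
LHS: y^2 = 2^2 mod 7 = 4
RHS: x^3 + 1 x + 1 = 2^3 + 1*2 + 1 mod 7 = 4
LHS = RHS

Yes, on the curve


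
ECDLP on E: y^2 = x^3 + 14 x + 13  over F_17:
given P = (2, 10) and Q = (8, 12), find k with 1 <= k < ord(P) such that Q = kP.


Enumerate multiples of P until we hit Q = (8, 12):
  1P = (2, 10)
  2P = (5, 15)
  3P = (9, 1)
  4P = (8, 5)
  5P = (11, 6)
  6P = (0, 8)
  7P = (16, 10)
  8P = (16, 7)
  9P = (0, 9)
  10P = (11, 11)
  11P = (8, 12)
Match found at i = 11.

k = 11


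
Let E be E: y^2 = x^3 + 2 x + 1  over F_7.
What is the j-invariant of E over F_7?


Delta = -16(4 a^3 + 27 b^2) mod 7 = 1
-1728 * (4 a)^3 = -1728 * (4*2)^3 mod 7 = 1
j = 1 * 1^(-1) mod 7 = 1

j = 1 (mod 7)


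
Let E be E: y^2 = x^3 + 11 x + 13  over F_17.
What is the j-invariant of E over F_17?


Delta = -16(4 a^3 + 27 b^2) mod 17 = 10
-1728 * (4 a)^3 = -1728 * (4*11)^3 mod 17 = 16
j = 16 * 10^(-1) mod 17 = 5

j = 5 (mod 17)


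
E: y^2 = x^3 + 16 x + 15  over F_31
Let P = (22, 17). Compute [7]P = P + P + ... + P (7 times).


k = 7 = 111_2 (binary, LSB first: 111)
Double-and-add from P = (22, 17):
  bit 0 = 1: acc = O + (22, 17) = (22, 17)
  bit 1 = 1: acc = (22, 17) + (28, 23) = (13, 23)
  bit 2 = 1: acc = (13, 23) + (24, 5) = (10, 20)

7P = (10, 20)


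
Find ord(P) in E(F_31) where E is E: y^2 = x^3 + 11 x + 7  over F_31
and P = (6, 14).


Compute successive multiples of P until we hit O:
  1P = (6, 14)
  2P = (8, 24)
  3P = (11, 23)
  4P = (16, 30)
  5P = (19, 21)
  6P = (25, 2)
  7P = (1, 22)
  8P = (3, 6)
  ... (continuing to 31P)
  31P = O

ord(P) = 31


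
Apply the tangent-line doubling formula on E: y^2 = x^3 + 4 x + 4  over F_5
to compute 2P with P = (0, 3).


Doubling: s = (3 x1^2 + a) / (2 y1)
s = (3*0^2 + 4) / (2*3) mod 5 = 4
x3 = s^2 - 2 x1 mod 5 = 4^2 - 2*0 = 1
y3 = s (x1 - x3) - y1 mod 5 = 4 * (0 - 1) - 3 = 3

2P = (1, 3)


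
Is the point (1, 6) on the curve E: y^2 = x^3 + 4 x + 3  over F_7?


Check whether y^2 = x^3 + 4 x + 3 (mod 7) for (x, y) = (1, 6).
LHS: y^2 = 6^2 mod 7 = 1
RHS: x^3 + 4 x + 3 = 1^3 + 4*1 + 3 mod 7 = 1
LHS = RHS

Yes, on the curve


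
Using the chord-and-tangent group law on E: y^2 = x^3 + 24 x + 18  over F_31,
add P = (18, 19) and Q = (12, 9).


P != Q, so use the chord formula.
s = (y2 - y1) / (x2 - x1) = (21) / (25) mod 31 = 12
x3 = s^2 - x1 - x2 mod 31 = 12^2 - 18 - 12 = 21
y3 = s (x1 - x3) - y1 mod 31 = 12 * (18 - 21) - 19 = 7

P + Q = (21, 7)


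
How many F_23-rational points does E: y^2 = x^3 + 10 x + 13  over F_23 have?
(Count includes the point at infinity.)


For each x in F_23, count y with y^2 = x^3 + 10 x + 13 mod 23:
  x = 0: RHS = 13, y in [6, 17]  -> 2 point(s)
  x = 1: RHS = 1, y in [1, 22]  -> 2 point(s)
  x = 2: RHS = 18, y in [8, 15]  -> 2 point(s)
  x = 3: RHS = 1, y in [1, 22]  -> 2 point(s)
  x = 4: RHS = 2, y in [5, 18]  -> 2 point(s)
  x = 5: RHS = 4, y in [2, 21]  -> 2 point(s)
  x = 6: RHS = 13, y in [6, 17]  -> 2 point(s)
  x = 7: RHS = 12, y in [9, 14]  -> 2 point(s)
  x = 9: RHS = 4, y in [2, 21]  -> 2 point(s)
  x = 10: RHS = 9, y in [3, 20]  -> 2 point(s)
  x = 17: RHS = 13, y in [6, 17]  -> 2 point(s)
  x = 19: RHS = 1, y in [1, 22]  -> 2 point(s)
  x = 20: RHS = 2, y in [5, 18]  -> 2 point(s)
  x = 21: RHS = 8, y in [10, 13]  -> 2 point(s)
  x = 22: RHS = 2, y in [5, 18]  -> 2 point(s)
Affine points: 30. Add the point at infinity: total = 31.

#E(F_23) = 31


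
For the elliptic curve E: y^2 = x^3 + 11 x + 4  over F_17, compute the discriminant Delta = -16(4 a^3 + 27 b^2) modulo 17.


4 a^3 + 27 b^2 = 4*11^3 + 27*4^2 = 5324 + 432 = 5756
Delta = -16 * (5756) = -92096
Delta mod 17 = 10

Delta = 10 (mod 17)


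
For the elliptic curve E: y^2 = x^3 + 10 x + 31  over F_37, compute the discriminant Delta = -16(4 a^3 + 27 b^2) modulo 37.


4 a^3 + 27 b^2 = 4*10^3 + 27*31^2 = 4000 + 25947 = 29947
Delta = -16 * (29947) = -479152
Delta mod 37 = 35

Delta = 35 (mod 37)


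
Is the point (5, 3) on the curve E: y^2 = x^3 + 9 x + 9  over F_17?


Check whether y^2 = x^3 + 9 x + 9 (mod 17) for (x, y) = (5, 3).
LHS: y^2 = 3^2 mod 17 = 9
RHS: x^3 + 9 x + 9 = 5^3 + 9*5 + 9 mod 17 = 9
LHS = RHS

Yes, on the curve


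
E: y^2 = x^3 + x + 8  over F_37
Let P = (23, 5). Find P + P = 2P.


Doubling: s = (3 x1^2 + a) / (2 y1)
s = (3*23^2 + 1) / (2*5) mod 37 = 33
x3 = s^2 - 2 x1 mod 37 = 33^2 - 2*23 = 7
y3 = s (x1 - x3) - y1 mod 37 = 33 * (23 - 7) - 5 = 5

2P = (7, 5)


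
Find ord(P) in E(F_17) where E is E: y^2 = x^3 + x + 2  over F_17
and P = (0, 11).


Compute successive multiples of P until we hit O:
  1P = (0, 11)
  2P = (15, 3)
  3P = (1, 2)
  4P = (12, 12)
  5P = (3, 10)
  6P = (16, 0)
  7P = (3, 7)
  8P = (12, 5)
  ... (continuing to 12P)
  12P = O

ord(P) = 12


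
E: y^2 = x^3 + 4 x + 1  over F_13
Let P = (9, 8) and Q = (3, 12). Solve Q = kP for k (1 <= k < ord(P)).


Enumerate multiples of P until we hit Q = (3, 12):
  1P = (9, 8)
  2P = (8, 5)
  3P = (5, 4)
  4P = (0, 1)
  5P = (3, 1)
  6P = (2, 11)
  7P = (12, 10)
  8P = (4, 4)
  9P = (10, 12)
  10P = (10, 1)
  11P = (4, 9)
  12P = (12, 3)
  13P = (2, 2)
  14P = (3, 12)
Match found at i = 14.

k = 14


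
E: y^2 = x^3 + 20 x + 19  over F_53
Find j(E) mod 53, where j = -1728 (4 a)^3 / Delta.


Delta = -16(4 a^3 + 27 b^2) mod 53 = 7
-1728 * (4 a)^3 = -1728 * (4*20)^3 mod 53 = 49
j = 49 * 7^(-1) mod 53 = 7

j = 7 (mod 53)


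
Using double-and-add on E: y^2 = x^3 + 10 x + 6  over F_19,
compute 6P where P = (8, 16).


k = 6 = 110_2 (binary, LSB first: 011)
Double-and-add from P = (8, 16):
  bit 0 = 0: acc unchanged = O
  bit 1 = 1: acc = O + (7, 1) = (7, 1)
  bit 2 = 1: acc = (7, 1) + (16, 5) = (3, 5)

6P = (3, 5)


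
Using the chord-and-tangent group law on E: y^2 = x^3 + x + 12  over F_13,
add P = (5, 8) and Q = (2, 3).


P != Q, so use the chord formula.
s = (y2 - y1) / (x2 - x1) = (8) / (10) mod 13 = 6
x3 = s^2 - x1 - x2 mod 13 = 6^2 - 5 - 2 = 3
y3 = s (x1 - x3) - y1 mod 13 = 6 * (5 - 3) - 8 = 4

P + Q = (3, 4)


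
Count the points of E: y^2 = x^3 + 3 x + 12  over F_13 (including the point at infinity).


For each x in F_13, count y with y^2 = x^3 + 3 x + 12 mod 13:
  x = 0: RHS = 12, y in [5, 8]  -> 2 point(s)
  x = 1: RHS = 3, y in [4, 9]  -> 2 point(s)
  x = 2: RHS = 0, y in [0]  -> 1 point(s)
  x = 3: RHS = 9, y in [3, 10]  -> 2 point(s)
  x = 4: RHS = 10, y in [6, 7]  -> 2 point(s)
  x = 5: RHS = 9, y in [3, 10]  -> 2 point(s)
  x = 6: RHS = 12, y in [5, 8]  -> 2 point(s)
  x = 7: RHS = 12, y in [5, 8]  -> 2 point(s)
  x = 9: RHS = 1, y in [1, 12]  -> 2 point(s)
Affine points: 17. Add the point at infinity: total = 18.

#E(F_13) = 18


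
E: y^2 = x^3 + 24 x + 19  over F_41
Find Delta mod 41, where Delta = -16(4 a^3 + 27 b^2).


4 a^3 + 27 b^2 = 4*24^3 + 27*19^2 = 55296 + 9747 = 65043
Delta = -16 * (65043) = -1040688
Delta mod 41 = 15

Delta = 15 (mod 41)


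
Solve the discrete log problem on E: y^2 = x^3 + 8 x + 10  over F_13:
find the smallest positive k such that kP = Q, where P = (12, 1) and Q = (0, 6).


Enumerate multiples of P until we hit Q = (0, 6):
  1P = (12, 1)
  2P = (3, 3)
  3P = (8, 1)
  4P = (6, 12)
  5P = (11, 8)
  6P = (0, 6)
Match found at i = 6.

k = 6


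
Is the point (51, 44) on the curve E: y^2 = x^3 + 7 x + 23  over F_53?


Check whether y^2 = x^3 + 7 x + 23 (mod 53) for (x, y) = (51, 44).
LHS: y^2 = 44^2 mod 53 = 28
RHS: x^3 + 7 x + 23 = 51^3 + 7*51 + 23 mod 53 = 1
LHS != RHS

No, not on the curve


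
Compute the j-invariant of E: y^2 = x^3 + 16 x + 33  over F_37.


Delta = -16(4 a^3 + 27 b^2) mod 37 = 8
-1728 * (4 a)^3 = -1728 * (4*16)^3 mod 37 = 26
j = 26 * 8^(-1) mod 37 = 31

j = 31 (mod 37)


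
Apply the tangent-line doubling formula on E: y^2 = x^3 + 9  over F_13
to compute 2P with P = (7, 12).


Doubling: s = (3 x1^2 + a) / (2 y1)
s = (3*7^2 + 0) / (2*12) mod 13 = 11
x3 = s^2 - 2 x1 mod 13 = 11^2 - 2*7 = 3
y3 = s (x1 - x3) - y1 mod 13 = 11 * (7 - 3) - 12 = 6

2P = (3, 6)


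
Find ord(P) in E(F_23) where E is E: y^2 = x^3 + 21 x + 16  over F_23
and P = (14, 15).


Compute successive multiples of P until we hit O:
  1P = (14, 15)
  2P = (20, 15)
  3P = (12, 8)
  4P = (15, 16)
  5P = (18, 4)
  6P = (0, 4)
  7P = (21, 14)
  8P = (19, 12)
  ... (continuing to 30P)
  30P = O

ord(P) = 30


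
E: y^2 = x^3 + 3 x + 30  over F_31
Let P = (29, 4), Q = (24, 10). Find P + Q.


P != Q, so use the chord formula.
s = (y2 - y1) / (x2 - x1) = (6) / (26) mod 31 = 5
x3 = s^2 - x1 - x2 mod 31 = 5^2 - 29 - 24 = 3
y3 = s (x1 - x3) - y1 mod 31 = 5 * (29 - 3) - 4 = 2

P + Q = (3, 2)


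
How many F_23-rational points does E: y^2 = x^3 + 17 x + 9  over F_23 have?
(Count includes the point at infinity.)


For each x in F_23, count y with y^2 = x^3 + 17 x + 9 mod 23:
  x = 0: RHS = 9, y in [3, 20]  -> 2 point(s)
  x = 1: RHS = 4, y in [2, 21]  -> 2 point(s)
  x = 3: RHS = 18, y in [8, 15]  -> 2 point(s)
  x = 4: RHS = 3, y in [7, 16]  -> 2 point(s)
  x = 5: RHS = 12, y in [9, 14]  -> 2 point(s)
  x = 8: RHS = 13, y in [6, 17]  -> 2 point(s)
  x = 10: RHS = 6, y in [11, 12]  -> 2 point(s)
  x = 11: RHS = 9, y in [3, 20]  -> 2 point(s)
  x = 12: RHS = 9, y in [3, 20]  -> 2 point(s)
  x = 13: RHS = 12, y in [9, 14]  -> 2 point(s)
  x = 14: RHS = 1, y in [1, 22]  -> 2 point(s)
  x = 17: RHS = 13, y in [6, 17]  -> 2 point(s)
  x = 18: RHS = 6, y in [11, 12]  -> 2 point(s)
  x = 20: RHS = 0, y in [0]  -> 1 point(s)
  x = 21: RHS = 13, y in [6, 17]  -> 2 point(s)
Affine points: 29. Add the point at infinity: total = 30.

#E(F_23) = 30


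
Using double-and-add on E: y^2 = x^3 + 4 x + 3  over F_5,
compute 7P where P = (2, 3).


k = 7 = 111_2 (binary, LSB first: 111)
Double-and-add from P = (2, 3):
  bit 0 = 1: acc = O + (2, 3) = (2, 3)
  bit 1 = 1: acc = (2, 3) + (2, 2) = O
  bit 2 = 1: acc = O + (2, 3) = (2, 3)

7P = (2, 3)


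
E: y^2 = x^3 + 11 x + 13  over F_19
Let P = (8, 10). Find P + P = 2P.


Doubling: s = (3 x1^2 + a) / (2 y1)
s = (3*8^2 + 11) / (2*10) mod 19 = 13
x3 = s^2 - 2 x1 mod 19 = 13^2 - 2*8 = 1
y3 = s (x1 - x3) - y1 mod 19 = 13 * (8 - 1) - 10 = 5

2P = (1, 5)


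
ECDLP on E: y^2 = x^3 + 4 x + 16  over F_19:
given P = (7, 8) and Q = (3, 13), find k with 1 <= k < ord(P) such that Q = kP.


Enumerate multiples of P until we hit Q = (3, 13):
  1P = (7, 8)
  2P = (3, 6)
  3P = (14, 17)
  4P = (14, 2)
  5P = (3, 13)
Match found at i = 5.

k = 5


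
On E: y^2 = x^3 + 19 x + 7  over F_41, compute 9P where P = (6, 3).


k = 9 = 1001_2 (binary, LSB first: 1001)
Double-and-add from P = (6, 3):
  bit 0 = 1: acc = O + (6, 3) = (6, 3)
  bit 1 = 0: acc unchanged = (6, 3)
  bit 2 = 0: acc unchanged = (6, 3)
  bit 3 = 1: acc = (6, 3) + (37, 20) = (30, 5)

9P = (30, 5)


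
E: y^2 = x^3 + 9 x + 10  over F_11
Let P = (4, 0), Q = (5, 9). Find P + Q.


P != Q, so use the chord formula.
s = (y2 - y1) / (x2 - x1) = (9) / (1) mod 11 = 9
x3 = s^2 - x1 - x2 mod 11 = 9^2 - 4 - 5 = 6
y3 = s (x1 - x3) - y1 mod 11 = 9 * (4 - 6) - 0 = 4

P + Q = (6, 4)


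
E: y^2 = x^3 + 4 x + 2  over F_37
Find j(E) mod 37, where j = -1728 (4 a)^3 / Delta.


Delta = -16(4 a^3 + 27 b^2) mod 37 = 22
-1728 * (4 a)^3 = -1728 * (4*4)^3 mod 37 = 27
j = 27 * 22^(-1) mod 37 = 13

j = 13 (mod 37)


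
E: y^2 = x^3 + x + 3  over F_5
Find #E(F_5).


For each x in F_5, count y with y^2 = x^3 + 1 x + 3 mod 5:
  x = 1: RHS = 0, y in [0]  -> 1 point(s)
  x = 4: RHS = 1, y in [1, 4]  -> 2 point(s)
Affine points: 3. Add the point at infinity: total = 4.

#E(F_5) = 4


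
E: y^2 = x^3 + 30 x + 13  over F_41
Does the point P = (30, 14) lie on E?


Check whether y^2 = x^3 + 30 x + 13 (mod 41) for (x, y) = (30, 14).
LHS: y^2 = 14^2 mod 41 = 32
RHS: x^3 + 30 x + 13 = 30^3 + 30*30 + 13 mod 41 = 33
LHS != RHS

No, not on the curve


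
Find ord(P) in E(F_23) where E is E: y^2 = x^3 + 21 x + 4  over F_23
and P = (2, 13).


Compute successive multiples of P until we hit O:
  1P = (2, 13)
  2P = (2, 10)
  3P = O

ord(P) = 3


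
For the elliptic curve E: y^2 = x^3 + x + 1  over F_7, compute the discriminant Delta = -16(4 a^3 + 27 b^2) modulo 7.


4 a^3 + 27 b^2 = 4*1^3 + 27*1^2 = 4 + 27 = 31
Delta = -16 * (31) = -496
Delta mod 7 = 1

Delta = 1 (mod 7)


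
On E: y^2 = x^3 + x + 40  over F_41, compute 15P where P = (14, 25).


k = 15 = 1111_2 (binary, LSB first: 1111)
Double-and-add from P = (14, 25):
  bit 0 = 1: acc = O + (14, 25) = (14, 25)
  bit 1 = 1: acc = (14, 25) + (34, 10) = (32, 9)
  bit 2 = 1: acc = (32, 9) + (13, 6) = (0, 9)
  bit 3 = 1: acc = (0, 9) + (35, 33) = (22, 38)

15P = (22, 38)


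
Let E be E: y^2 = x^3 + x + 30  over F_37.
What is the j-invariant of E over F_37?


Delta = -16(4 a^3 + 27 b^2) mod 37 = 6
-1728 * (4 a)^3 = -1728 * (4*1)^3 mod 37 = 1
j = 1 * 6^(-1) mod 37 = 31

j = 31 (mod 37)


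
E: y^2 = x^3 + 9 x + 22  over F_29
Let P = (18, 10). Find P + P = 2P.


Doubling: s = (3 x1^2 + a) / (2 y1)
s = (3*18^2 + 9) / (2*10) mod 29 = 7
x3 = s^2 - 2 x1 mod 29 = 7^2 - 2*18 = 13
y3 = s (x1 - x3) - y1 mod 29 = 7 * (18 - 13) - 10 = 25

2P = (13, 25)


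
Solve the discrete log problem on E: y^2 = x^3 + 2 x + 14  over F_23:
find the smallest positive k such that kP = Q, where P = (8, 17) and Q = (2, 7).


Enumerate multiples of P until we hit Q = (2, 7):
  1P = (8, 17)
  2P = (16, 5)
  3P = (7, 16)
  4P = (9, 5)
  5P = (12, 8)
  6P = (21, 18)
  7P = (20, 21)
  8P = (13, 12)
  9P = (3, 1)
  10P = (2, 16)
  11P = (6, 14)
  12P = (17, 4)
  13P = (14, 7)
  14P = (14, 16)
  15P = (17, 19)
  16P = (6, 9)
  17P = (2, 7)
Match found at i = 17.

k = 17


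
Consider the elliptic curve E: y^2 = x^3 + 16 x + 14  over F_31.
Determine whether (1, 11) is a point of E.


Check whether y^2 = x^3 + 16 x + 14 (mod 31) for (x, y) = (1, 11).
LHS: y^2 = 11^2 mod 31 = 28
RHS: x^3 + 16 x + 14 = 1^3 + 16*1 + 14 mod 31 = 0
LHS != RHS

No, not on the curve


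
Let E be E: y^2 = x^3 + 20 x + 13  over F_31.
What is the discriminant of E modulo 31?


4 a^3 + 27 b^2 = 4*20^3 + 27*13^2 = 32000 + 4563 = 36563
Delta = -16 * (36563) = -585008
Delta mod 31 = 24

Delta = 24 (mod 31)


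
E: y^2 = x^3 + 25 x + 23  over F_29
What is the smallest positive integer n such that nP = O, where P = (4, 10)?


Compute successive multiples of P until we hit O:
  1P = (4, 10)
  2P = (27, 9)
  3P = (23, 11)
  4P = (11, 11)
  5P = (1, 7)
  6P = (25, 27)
  7P = (24, 18)
  8P = (0, 9)
  ... (continuing to 33P)
  33P = O

ord(P) = 33


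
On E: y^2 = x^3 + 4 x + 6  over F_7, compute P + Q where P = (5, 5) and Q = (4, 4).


P != Q, so use the chord formula.
s = (y2 - y1) / (x2 - x1) = (6) / (6) mod 7 = 1
x3 = s^2 - x1 - x2 mod 7 = 1^2 - 5 - 4 = 6
y3 = s (x1 - x3) - y1 mod 7 = 1 * (5 - 6) - 5 = 1

P + Q = (6, 1)


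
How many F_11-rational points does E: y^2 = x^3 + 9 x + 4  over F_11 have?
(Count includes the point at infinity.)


For each x in F_11, count y with y^2 = x^3 + 9 x + 4 mod 11:
  x = 0: RHS = 4, y in [2, 9]  -> 2 point(s)
  x = 1: RHS = 3, y in [5, 6]  -> 2 point(s)
  x = 3: RHS = 3, y in [5, 6]  -> 2 point(s)
  x = 4: RHS = 5, y in [4, 7]  -> 2 point(s)
  x = 5: RHS = 9, y in [3, 8]  -> 2 point(s)
  x = 7: RHS = 3, y in [5, 6]  -> 2 point(s)
  x = 8: RHS = 5, y in [4, 7]  -> 2 point(s)
  x = 9: RHS = 0, y in [0]  -> 1 point(s)
  x = 10: RHS = 5, y in [4, 7]  -> 2 point(s)
Affine points: 17. Add the point at infinity: total = 18.

#E(F_11) = 18


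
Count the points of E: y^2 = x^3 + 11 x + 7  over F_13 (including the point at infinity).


For each x in F_13, count y with y^2 = x^3 + 11 x + 7 mod 13:
  x = 6: RHS = 3, y in [4, 9]  -> 2 point(s)
  x = 8: RHS = 9, y in [3, 10]  -> 2 point(s)
  x = 9: RHS = 3, y in [4, 9]  -> 2 point(s)
  x = 10: RHS = 12, y in [5, 8]  -> 2 point(s)
  x = 11: RHS = 3, y in [4, 9]  -> 2 point(s)
Affine points: 10. Add the point at infinity: total = 11.

#E(F_13) = 11


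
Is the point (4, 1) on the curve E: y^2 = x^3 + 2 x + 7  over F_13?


Check whether y^2 = x^3 + 2 x + 7 (mod 13) for (x, y) = (4, 1).
LHS: y^2 = 1^2 mod 13 = 1
RHS: x^3 + 2 x + 7 = 4^3 + 2*4 + 7 mod 13 = 1
LHS = RHS

Yes, on the curve


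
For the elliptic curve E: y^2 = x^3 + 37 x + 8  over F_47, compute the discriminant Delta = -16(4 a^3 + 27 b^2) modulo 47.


4 a^3 + 27 b^2 = 4*37^3 + 27*8^2 = 202612 + 1728 = 204340
Delta = -16 * (204340) = -3269440
Delta mod 47 = 21

Delta = 21 (mod 47)


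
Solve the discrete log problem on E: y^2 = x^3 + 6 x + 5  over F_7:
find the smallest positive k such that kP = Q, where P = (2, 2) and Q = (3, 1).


Enumerate multiples of P until we hit Q = (3, 1):
  1P = (2, 2)
  2P = (4, 3)
  3P = (3, 1)
Match found at i = 3.

k = 3


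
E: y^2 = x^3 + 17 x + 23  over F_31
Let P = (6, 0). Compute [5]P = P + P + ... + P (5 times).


k = 5 = 101_2 (binary, LSB first: 101)
Double-and-add from P = (6, 0):
  bit 0 = 1: acc = O + (6, 0) = (6, 0)
  bit 1 = 0: acc unchanged = (6, 0)
  bit 2 = 1: acc = (6, 0) + O = (6, 0)

5P = (6, 0)


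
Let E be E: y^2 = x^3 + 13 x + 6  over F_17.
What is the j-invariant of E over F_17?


Delta = -16(4 a^3 + 27 b^2) mod 17 = 2
-1728 * (4 a)^3 = -1728 * (4*13)^3 mod 17 = 6
j = 6 * 2^(-1) mod 17 = 3

j = 3 (mod 17)


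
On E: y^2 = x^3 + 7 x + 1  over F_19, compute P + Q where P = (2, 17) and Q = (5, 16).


P != Q, so use the chord formula.
s = (y2 - y1) / (x2 - x1) = (18) / (3) mod 19 = 6
x3 = s^2 - x1 - x2 mod 19 = 6^2 - 2 - 5 = 10
y3 = s (x1 - x3) - y1 mod 19 = 6 * (2 - 10) - 17 = 11

P + Q = (10, 11)


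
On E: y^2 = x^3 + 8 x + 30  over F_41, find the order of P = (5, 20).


Compute successive multiples of P until we hit O:
  1P = (5, 20)
  2P = (32, 7)
  3P = (8, 27)
  4P = (38, 26)
  5P = (37, 4)
  6P = (30, 13)
  7P = (15, 32)
  8P = (29, 25)
  ... (continuing to 44P)
  44P = O

ord(P) = 44


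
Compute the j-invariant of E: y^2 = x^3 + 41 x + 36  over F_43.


Delta = -16(4 a^3 + 27 b^2) mod 43 = 27
-1728 * (4 a)^3 = -1728 * (4*41)^3 mod 43 = 11
j = 11 * 27^(-1) mod 43 = 2

j = 2 (mod 43)


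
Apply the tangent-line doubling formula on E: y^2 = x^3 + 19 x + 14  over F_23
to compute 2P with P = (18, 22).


Doubling: s = (3 x1^2 + a) / (2 y1)
s = (3*18^2 + 19) / (2*22) mod 23 = 22
x3 = s^2 - 2 x1 mod 23 = 22^2 - 2*18 = 11
y3 = s (x1 - x3) - y1 mod 23 = 22 * (18 - 11) - 22 = 17

2P = (11, 17)


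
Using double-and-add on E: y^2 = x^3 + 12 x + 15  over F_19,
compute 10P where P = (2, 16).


k = 10 = 1010_2 (binary, LSB first: 0101)
Double-and-add from P = (2, 16):
  bit 0 = 0: acc unchanged = O
  bit 1 = 1: acc = O + (12, 5) = (12, 5)
  bit 2 = 0: acc unchanged = (12, 5)
  bit 3 = 1: acc = (12, 5) + (9, 4) = (15, 13)

10P = (15, 13)


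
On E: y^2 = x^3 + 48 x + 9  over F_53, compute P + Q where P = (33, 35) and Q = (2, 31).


P != Q, so use the chord formula.
s = (y2 - y1) / (x2 - x1) = (49) / (22) mod 53 = 48
x3 = s^2 - x1 - x2 mod 53 = 48^2 - 33 - 2 = 43
y3 = s (x1 - x3) - y1 mod 53 = 48 * (33 - 43) - 35 = 15

P + Q = (43, 15)


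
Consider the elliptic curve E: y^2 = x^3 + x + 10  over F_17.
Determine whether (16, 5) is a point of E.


Check whether y^2 = x^3 + 1 x + 10 (mod 17) for (x, y) = (16, 5).
LHS: y^2 = 5^2 mod 17 = 8
RHS: x^3 + 1 x + 10 = 16^3 + 1*16 + 10 mod 17 = 8
LHS = RHS

Yes, on the curve


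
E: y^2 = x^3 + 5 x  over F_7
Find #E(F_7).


For each x in F_7, count y with y^2 = x^3 + 5 x + 0 mod 7:
  x = 0: RHS = 0, y in [0]  -> 1 point(s)
  x = 2: RHS = 4, y in [2, 5]  -> 2 point(s)
  x = 3: RHS = 0, y in [0]  -> 1 point(s)
  x = 4: RHS = 0, y in [0]  -> 1 point(s)
  x = 6: RHS = 1, y in [1, 6]  -> 2 point(s)
Affine points: 7. Add the point at infinity: total = 8.

#E(F_7) = 8


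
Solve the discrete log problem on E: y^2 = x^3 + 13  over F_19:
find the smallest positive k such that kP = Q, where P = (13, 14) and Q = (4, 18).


Enumerate multiples of P until we hit Q = (4, 18):
  1P = (13, 14)
  2P = (4, 18)
Match found at i = 2.

k = 2


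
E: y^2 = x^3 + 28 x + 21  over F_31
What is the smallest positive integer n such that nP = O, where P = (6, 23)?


Compute successive multiples of P until we hit O:
  1P = (6, 23)
  2P = (6, 8)
  3P = O

ord(P) = 3


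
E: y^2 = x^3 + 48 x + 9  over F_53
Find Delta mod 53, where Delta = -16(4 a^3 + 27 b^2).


4 a^3 + 27 b^2 = 4*48^3 + 27*9^2 = 442368 + 2187 = 444555
Delta = -16 * (444555) = -7112880
Delta mod 53 = 38

Delta = 38 (mod 53)


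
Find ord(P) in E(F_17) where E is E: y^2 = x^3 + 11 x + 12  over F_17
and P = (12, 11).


Compute successive multiples of P until we hit O:
  1P = (12, 11)
  2P = (8, 0)
  3P = (12, 6)
  4P = O

ord(P) = 4


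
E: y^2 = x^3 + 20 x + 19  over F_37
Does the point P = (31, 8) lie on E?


Check whether y^2 = x^3 + 20 x + 19 (mod 37) for (x, y) = (31, 8).
LHS: y^2 = 8^2 mod 37 = 27
RHS: x^3 + 20 x + 19 = 31^3 + 20*31 + 19 mod 37 = 16
LHS != RHS

No, not on the curve


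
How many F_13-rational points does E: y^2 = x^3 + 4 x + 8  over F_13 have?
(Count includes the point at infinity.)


For each x in F_13, count y with y^2 = x^3 + 4 x + 8 mod 13:
  x = 1: RHS = 0, y in [0]  -> 1 point(s)
  x = 4: RHS = 10, y in [6, 7]  -> 2 point(s)
  x = 5: RHS = 10, y in [6, 7]  -> 2 point(s)
  x = 6: RHS = 1, y in [1, 12]  -> 2 point(s)
  x = 12: RHS = 3, y in [4, 9]  -> 2 point(s)
Affine points: 9. Add the point at infinity: total = 10.

#E(F_13) = 10


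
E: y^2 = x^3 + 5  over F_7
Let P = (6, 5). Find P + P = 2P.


Doubling: s = (3 x1^2 + a) / (2 y1)
s = (3*6^2 + 0) / (2*5) mod 7 = 1
x3 = s^2 - 2 x1 mod 7 = 1^2 - 2*6 = 3
y3 = s (x1 - x3) - y1 mod 7 = 1 * (6 - 3) - 5 = 5

2P = (3, 5)


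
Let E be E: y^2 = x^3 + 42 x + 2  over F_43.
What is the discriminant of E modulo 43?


4 a^3 + 27 b^2 = 4*42^3 + 27*2^2 = 296352 + 108 = 296460
Delta = -16 * (296460) = -4743360
Delta mod 43 = 13

Delta = 13 (mod 43)


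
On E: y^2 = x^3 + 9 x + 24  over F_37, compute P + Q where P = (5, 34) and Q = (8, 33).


P != Q, so use the chord formula.
s = (y2 - y1) / (x2 - x1) = (36) / (3) mod 37 = 12
x3 = s^2 - x1 - x2 mod 37 = 12^2 - 5 - 8 = 20
y3 = s (x1 - x3) - y1 mod 37 = 12 * (5 - 20) - 34 = 8

P + Q = (20, 8)
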